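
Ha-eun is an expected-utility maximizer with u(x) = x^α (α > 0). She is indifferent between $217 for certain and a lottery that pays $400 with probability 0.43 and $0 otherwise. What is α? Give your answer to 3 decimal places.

α ≈ 1.380

Since u(0) = 0, the lottery's EU is 0.43·400^α.
Indifference: 217^α = 0.43·400^α, so (217/400)^α = 0.43.
Take logs: α = ln 0.43 / ln(217/400) ≈ 1.38001.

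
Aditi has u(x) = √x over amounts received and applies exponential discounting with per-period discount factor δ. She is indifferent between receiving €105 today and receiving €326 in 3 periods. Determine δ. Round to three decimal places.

Equating discounted utilities: u(105) = δ^3·u(326) ⇒ δ^3 = u(105)/u(326).
Since u(x) = √x, δ^3 = √(105/326) = 0.56753.
Hence δ = (0.56753)^(1/3) = 0.82793.

δ ≈ 0.828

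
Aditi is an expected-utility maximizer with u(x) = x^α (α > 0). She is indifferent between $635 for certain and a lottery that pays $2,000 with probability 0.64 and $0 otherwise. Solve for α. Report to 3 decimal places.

α ≈ 0.389

Since u(0) = 0, the lottery's EU is 0.64·2000^α.
Equating: 635^α = 0.64·2000^α, i.e. 0.3175^α = 0.64.
Take logs: α = ln 0.64 / ln(635/2000) ≈ 0.38900.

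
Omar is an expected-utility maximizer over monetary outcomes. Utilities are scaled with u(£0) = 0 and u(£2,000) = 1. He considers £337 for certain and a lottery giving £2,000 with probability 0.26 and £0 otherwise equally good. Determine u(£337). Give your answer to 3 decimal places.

0.260

u(£337) equals the lottery's expected utility: 0.26·1 + 0.74·0 = 0.26.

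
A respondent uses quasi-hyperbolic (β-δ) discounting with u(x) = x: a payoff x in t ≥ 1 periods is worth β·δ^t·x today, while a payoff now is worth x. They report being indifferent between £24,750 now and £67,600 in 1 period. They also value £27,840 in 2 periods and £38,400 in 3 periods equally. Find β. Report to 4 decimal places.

Both payoffs in the second observation are in the future, so β drops out: δ^2·27840 = δ^3·38400 ⇒ δ = 27840/38400 = 0.72500.
Substituting δ into 24750 = β·δ·67600: β = 24750/(49010.000) ≈ 0.5050.

β ≈ 0.5050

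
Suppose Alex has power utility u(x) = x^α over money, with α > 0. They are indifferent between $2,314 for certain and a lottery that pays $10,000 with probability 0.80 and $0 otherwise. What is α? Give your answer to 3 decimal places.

α ≈ 0.152

The lottery's expected utility is 0.80·u(10000) + 0.20·u(0) = 0.80·10000^α (since u(0) = 0 for α > 0).
Indifference: 2314^α = 0.80·10000^α, so (2314/10000)^α = 0.80.
α = ln(0.80) / ln(2314/10000) = -0.223144/-1.463607 ≈ 0.152.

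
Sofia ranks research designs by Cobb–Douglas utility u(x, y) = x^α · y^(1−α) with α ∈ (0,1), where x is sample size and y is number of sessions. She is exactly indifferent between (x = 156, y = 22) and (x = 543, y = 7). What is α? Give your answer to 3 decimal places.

Indifference: 156^α · 22^(1−α) = 543^α · 7^(1−α).
Taking logs: α·ln 156 + (1−α)·ln 22 = α·ln 543 + (1−α)·ln 7, i.e. α·-1.247253 = (1−α)·-1.145132.
So α/(1−α) = (-1.145132)/(-1.247253) = 0.918123, and α = 0.918123/1.918123 ≈ 0.479.

α ≈ 0.479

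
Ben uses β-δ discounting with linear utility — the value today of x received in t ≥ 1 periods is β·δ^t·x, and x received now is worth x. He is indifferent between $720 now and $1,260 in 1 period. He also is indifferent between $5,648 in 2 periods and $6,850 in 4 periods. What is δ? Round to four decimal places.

The second indifference involves only future payoffs, so β cancels: β·δ^2·5648 = β·δ^4·6850, giving δ^2 = 5648/6850 = 0.82453, so δ = 0.90803.

δ ≈ 0.9080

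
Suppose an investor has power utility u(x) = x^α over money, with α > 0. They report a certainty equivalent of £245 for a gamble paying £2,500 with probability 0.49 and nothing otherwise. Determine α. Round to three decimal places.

α ≈ 0.307

EU(lottery) = 0.49·2500^α + 0.51·0 = 0.49·2500^α.
Equating: 245^α = 0.49·2500^α, i.e. 0.0980^α = 0.49.
Taking logs: α·ln(245/2500) = ln(0.49), so α = -0.713350 / -2.322788 ≈ 0.307.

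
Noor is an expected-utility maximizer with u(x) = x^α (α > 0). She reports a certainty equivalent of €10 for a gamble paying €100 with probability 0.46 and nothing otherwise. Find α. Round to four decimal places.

Since u(0) = 0, the lottery's EU is 0.46·100^α.
Setting u(10) equal to that: 10^α = 0.46·100^α ⇒ (10/100)^α = 0.46.
α = ln(0.46) / ln(10/100) = -0.7765288/-2.3025851 ≈ 0.3372.

α ≈ 0.3372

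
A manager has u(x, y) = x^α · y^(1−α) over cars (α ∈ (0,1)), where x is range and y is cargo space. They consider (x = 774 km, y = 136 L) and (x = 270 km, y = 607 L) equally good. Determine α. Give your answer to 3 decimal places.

The Cobb–Douglas utilities coincide, so 774^α·136^(1−α) = 270^α·607^(1−α).
Rearrange to (774/270)^α = (607/136)^(1−α) and take logs: α·1.053150 = (1−α)·1.495874.
So α/(1−α) = (1.495874)/(1.053150) = 1.420381, and α = 1.420381/2.420381 ≈ 0.587.

α ≈ 0.587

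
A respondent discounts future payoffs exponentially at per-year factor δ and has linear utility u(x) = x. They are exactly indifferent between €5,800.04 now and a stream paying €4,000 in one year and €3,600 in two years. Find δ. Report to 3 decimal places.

δ ≈ 0.830

Present value of the stream is 4000·δ + 3600·δ². Indifference gives 4000δ + 3600δ² = 5800.04.
That is, 3600δ² + 4000δ − 5800.04 = 0, a quadratic in δ.
By the quadratic formula (taking the positive root), δ = (−4000 + √99520576.00) / 7200 ≈ 0.830.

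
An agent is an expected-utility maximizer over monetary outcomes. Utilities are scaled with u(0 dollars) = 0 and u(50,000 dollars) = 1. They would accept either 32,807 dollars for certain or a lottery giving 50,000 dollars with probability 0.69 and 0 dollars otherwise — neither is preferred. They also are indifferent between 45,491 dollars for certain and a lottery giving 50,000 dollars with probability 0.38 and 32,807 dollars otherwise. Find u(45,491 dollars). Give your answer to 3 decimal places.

0.808

From the first indifference, u(32,807 dollars) = 0.69·u(50,000 dollars) + 0.31·u(0 dollars) = 0.69·1 + 0.31·0 = 0.69.
Then u(45,491 dollars) = 0.38·u(50,000 dollars) + 0.62·u(32,807 dollars) = 0.38·1.00 + 0.62·0.69 = 0.8078.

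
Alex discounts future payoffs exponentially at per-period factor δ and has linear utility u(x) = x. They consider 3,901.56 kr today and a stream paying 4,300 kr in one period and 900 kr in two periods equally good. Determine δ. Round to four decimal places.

δ ≈ 0.7800

The stream is worth 4300δ + 900δ² today, so 4300δ + 900δ² = 3901.56.
Rearranged: 900δ² + 4300δ − 3901.56 = 0.
The positive root is δ = [−4300 + √(4300² + 4·900·3901.56)] / (2·900) = (−4300 + 5704.000)/1800 ≈ 0.7800.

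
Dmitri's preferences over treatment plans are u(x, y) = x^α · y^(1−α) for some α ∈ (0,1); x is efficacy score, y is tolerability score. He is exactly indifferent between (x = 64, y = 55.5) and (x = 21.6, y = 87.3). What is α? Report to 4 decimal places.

α ≈ 0.2943

The Cobb–Douglas utilities coincide, so 64^α·55.5^(1−α) = 21.6^α·87.3^(1−α).
Taking logs: α·ln 64 + (1−α)·ln 55.5 = α·ln 21.6 + (1−α)·ln 87.3, i.e. α·1.0861898 = (1−α)·0.4529674.
So α/(1−α) = (0.4529674)/(1.0861898) = 0.4170242, and α = 0.4170242/1.4170242 ≈ 0.2943.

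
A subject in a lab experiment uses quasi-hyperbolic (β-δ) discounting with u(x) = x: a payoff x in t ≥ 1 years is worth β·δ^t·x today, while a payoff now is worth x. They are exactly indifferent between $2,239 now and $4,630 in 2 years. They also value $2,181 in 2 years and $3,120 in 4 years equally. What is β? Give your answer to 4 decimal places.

From the later pair, β·δ^2·2181 = β·δ^4·3120; dividing through, δ^2 = 2181/3120 = 0.69904, so δ = 0.83609.
Substituting δ into 2239 = β·δ^2·4630: β = 2239/(3236.548) ≈ 0.6918.

β ≈ 0.6918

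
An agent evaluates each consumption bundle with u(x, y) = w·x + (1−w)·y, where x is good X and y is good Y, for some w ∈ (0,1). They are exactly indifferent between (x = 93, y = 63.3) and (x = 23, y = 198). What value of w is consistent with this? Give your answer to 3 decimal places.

w = 0.658

Equating utilities: w·93 + (1−w)·63.3 = w·23 + (1−w)·198.
w·(93−23) = (1−w)·(198−63.3), i.e. w·70 = (1−w)·134.7.
So w/(1−w) = 134.7/70 = 1.9243, giving w = 134.7/(70+134.7) = 0.658.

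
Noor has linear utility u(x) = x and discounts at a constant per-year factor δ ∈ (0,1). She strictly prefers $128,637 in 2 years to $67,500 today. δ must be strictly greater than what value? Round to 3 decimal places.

Comparing present values: 67500 < δ^2·128637.
So δ^2 > 67500/128637 = 0.52473; taking the square root of both positive sides preserves the inequality.
δ > 0.52473^(1/2) = 0.724.

δ > 0.724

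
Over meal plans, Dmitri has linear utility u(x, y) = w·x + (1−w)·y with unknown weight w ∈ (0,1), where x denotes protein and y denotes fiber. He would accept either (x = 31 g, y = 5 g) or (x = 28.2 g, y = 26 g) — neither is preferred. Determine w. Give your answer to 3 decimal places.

w = 0.882

Indifference: w·31 + (1−w)·5 = w·28.2 + (1−w)·26.
Rearranging, 2.8·w − 21·(1−w) = 0.
So w/(1−w) = 21/2.8 = 7.5000, giving w = 21/(2.8+21) = 0.882.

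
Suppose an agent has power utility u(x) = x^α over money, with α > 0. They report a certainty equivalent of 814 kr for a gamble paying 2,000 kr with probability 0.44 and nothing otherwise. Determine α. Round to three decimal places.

Since u(0) = 0, the lottery's EU is 0.44·2000^α.
Indifference: 814^α = 0.44·2000^α, so (814/2000)^α = 0.44.
α = ln(0.44) / ln(814/2000) = -0.820981/-0.898942 ≈ 0.913.

α ≈ 0.913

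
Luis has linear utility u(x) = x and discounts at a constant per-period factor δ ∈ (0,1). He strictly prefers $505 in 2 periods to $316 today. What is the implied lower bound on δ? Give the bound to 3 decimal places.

Comparing present values: 316 < δ^2·505.
So δ^2 > 316/505 = 0.62574; taking the square root of both positive sides preserves the inequality.
δ > 0.62574^(1/2) = 0.791.

δ > 0.791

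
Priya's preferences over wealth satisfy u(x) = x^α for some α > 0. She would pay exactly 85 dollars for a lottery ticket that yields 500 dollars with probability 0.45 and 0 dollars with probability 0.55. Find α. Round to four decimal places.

α ≈ 0.4506

EU(lottery) = 0.45·500^α + 0.55·0 = 0.45·500^α.
Equating: 85^α = 0.45·500^α, i.e. 0.1700^α = 0.45.
Take logs: α = ln 0.45 / ln(85/500) ≈ 0.450636.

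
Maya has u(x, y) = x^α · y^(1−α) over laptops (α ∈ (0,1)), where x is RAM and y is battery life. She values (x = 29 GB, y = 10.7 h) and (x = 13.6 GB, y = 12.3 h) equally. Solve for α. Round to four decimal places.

The Cobb–Douglas utilities coincide, so 29^α·10.7^(1−α) = 13.6^α·12.3^(1−α).
Rearrange to (29/13.6)^α = (12.3/10.7)^(1−α) and take logs: α·0.7572260 = (1−α)·0.1393555.
With A = 0.7572260 and B = 0.1393555: α·A = (1−α)·B, so α = B/(A+B) = 0.1393555/0.8965815 ≈ 0.1554.

α ≈ 0.1554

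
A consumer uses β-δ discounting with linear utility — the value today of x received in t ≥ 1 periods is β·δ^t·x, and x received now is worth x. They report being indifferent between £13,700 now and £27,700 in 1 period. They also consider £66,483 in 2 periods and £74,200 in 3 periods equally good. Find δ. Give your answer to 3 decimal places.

Both payoffs in the second observation are in the future, so β drops out: δ^2·66483 = δ^3·74200 ⇒ δ = 66483/74200 = 0.89600.

δ ≈ 0.896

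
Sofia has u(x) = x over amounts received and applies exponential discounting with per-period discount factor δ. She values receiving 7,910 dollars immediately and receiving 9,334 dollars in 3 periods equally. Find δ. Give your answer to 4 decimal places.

δ ≈ 0.9463

The payoff in 3 periods is discounted by δ^3, so u(7910) = δ^3·u(9334) and δ^3 = u(7910)/u(9334).
With u(x) = x: δ^3 = 7910/9334 = 0.84744.
Hence δ = (0.84744)^(1/3) = 0.946316.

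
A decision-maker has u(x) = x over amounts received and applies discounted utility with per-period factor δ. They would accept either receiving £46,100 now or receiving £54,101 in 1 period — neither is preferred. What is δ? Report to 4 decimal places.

δ ≈ 0.8521

Indifference means u(46100) = δ · u(54101), so δ = u(46100)/u(54101).
With u(x) = x: δ = 46100/54101 = 0.85211.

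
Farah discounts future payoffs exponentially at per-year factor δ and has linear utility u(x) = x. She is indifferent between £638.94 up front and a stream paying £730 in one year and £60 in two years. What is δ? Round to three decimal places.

δ ≈ 0.820

Equating present values: 638.94 = 730δ + 60δ².
So 60δ² + 730δ − 638.94 = 0.
The positive root is δ = [−730 + √(730² + 4·60·638.94)] / (2·60) = (−730 + 828.399)/120 ≈ 0.820.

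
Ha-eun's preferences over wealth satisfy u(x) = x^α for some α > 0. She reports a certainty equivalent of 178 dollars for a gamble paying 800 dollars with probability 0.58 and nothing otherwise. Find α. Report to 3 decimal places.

The lottery's expected utility is 0.58·u(800) + 0.42·u(0) = 0.58·800^α (since u(0) = 0 for α > 0).
Equating: 178^α = 0.58·800^α, i.e. 0.2225^α = 0.58.
Taking logs: α·ln(178/800) = ln(0.58), so α = -0.544727 / -1.502828 ≈ 0.362.

α ≈ 0.362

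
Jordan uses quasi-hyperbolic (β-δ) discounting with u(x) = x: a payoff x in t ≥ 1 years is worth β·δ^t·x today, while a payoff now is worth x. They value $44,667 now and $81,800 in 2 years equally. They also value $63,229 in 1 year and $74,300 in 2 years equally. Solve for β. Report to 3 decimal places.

β ≈ 0.754

Both payoffs in the second observation are in the future, so β drops out: δ^1·63229 = δ^2·74300 ⇒ δ = 63229/74300 = 0.85100.
The first indifference: 44667 = β·δ^2·81800, so β = 44667/(δ^2·81800) = 44667/(0.72419·81800) ≈ 0.754.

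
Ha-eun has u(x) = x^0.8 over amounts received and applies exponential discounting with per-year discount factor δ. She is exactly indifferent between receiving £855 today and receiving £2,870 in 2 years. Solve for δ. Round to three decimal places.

δ ≈ 0.616

Equating discounted utilities: u(855) = δ^2·u(2870) ⇒ δ^2 = u(855)/u(2870).
Since u(x) = x^0.8, δ^2 = (855/2870)^0.8 = 0.29791^0.8 = 0.37955.
Taking the square root: δ = 0.37955^(1/2) ≈ 0.616.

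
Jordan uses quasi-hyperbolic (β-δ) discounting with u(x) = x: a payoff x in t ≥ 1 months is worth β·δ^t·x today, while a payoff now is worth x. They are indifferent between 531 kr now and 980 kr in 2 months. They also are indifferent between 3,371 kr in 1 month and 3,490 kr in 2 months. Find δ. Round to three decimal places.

Both payoffs in the second observation are in the future, so β drops out: δ^1·3371 = δ^2·3490 ⇒ δ = 3371/3490 = 0.96590.

δ ≈ 0.966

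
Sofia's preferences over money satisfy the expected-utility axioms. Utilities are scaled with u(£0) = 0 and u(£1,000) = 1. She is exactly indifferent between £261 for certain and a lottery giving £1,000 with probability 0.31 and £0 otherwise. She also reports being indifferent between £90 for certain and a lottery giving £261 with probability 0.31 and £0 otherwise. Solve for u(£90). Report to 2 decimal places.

0.10

First, u(£261) = 0.31·u(£1,000) + 0.69·u(£0) = 0.31.
Then u(£90) = 0.31·u(£261) + 0.69·u(£0) = 0.31·0.31 + 0.69·0.00 = 0.0961.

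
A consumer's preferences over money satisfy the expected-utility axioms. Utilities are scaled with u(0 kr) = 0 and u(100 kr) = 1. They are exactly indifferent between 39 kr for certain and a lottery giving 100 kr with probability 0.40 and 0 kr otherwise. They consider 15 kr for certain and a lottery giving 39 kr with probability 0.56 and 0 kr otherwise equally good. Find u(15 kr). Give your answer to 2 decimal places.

0.22

From the first indifference, u(39 kr) = 0.40·u(100 kr) + 0.60·u(0 kr) = 0.40·1 + 0.60·0 = 0.40.
The second indifference gives u(15 kr) = 0.56·u(39 kr) + 0.44·u(0 kr) = 0.56·0.40 + 0.44·0.00 = 0.2240.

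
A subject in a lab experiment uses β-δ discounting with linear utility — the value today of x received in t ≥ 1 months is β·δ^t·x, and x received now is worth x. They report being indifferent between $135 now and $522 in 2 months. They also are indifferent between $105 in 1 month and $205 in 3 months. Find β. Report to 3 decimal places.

From the later pair, β·δ^1·105 = β·δ^3·205; dividing through, δ^2 = 105/205 = 0.51220, so δ = 0.71568.
The first indifference: 135 = β·δ^2·522, so β = 135/(δ^2·522) = 135/(0.51220·522) ≈ 0.505.

β ≈ 0.505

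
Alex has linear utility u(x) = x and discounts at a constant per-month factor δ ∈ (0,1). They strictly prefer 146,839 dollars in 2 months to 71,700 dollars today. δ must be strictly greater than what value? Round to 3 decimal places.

The preference means 71700 < δ^2·146839.
Dividing by 146839: δ^2 > 0.48829. Both sides are positive, so the square root keeps the direction.
δ > 0.48829^(1/2) = 0.699.

δ > 0.699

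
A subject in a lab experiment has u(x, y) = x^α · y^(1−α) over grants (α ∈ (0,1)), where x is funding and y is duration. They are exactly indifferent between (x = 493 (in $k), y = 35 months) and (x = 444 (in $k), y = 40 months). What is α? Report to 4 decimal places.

Indifference: 493^α · 35^(1−α) = 444^α · 40^(1−α).
(493/444)^α = (40/35)^(1−α); take logs: α·ln(493/444) = (1−α)·ln(40/35), i.e. α·0.1046846 = (1−α)·0.1335314.
With A = 0.1046846 and B = 0.1335314: α·A = (1−α)·B, so α = B/(A+B) = 0.1335314/0.2382160 ≈ 0.5605.

α ≈ 0.5605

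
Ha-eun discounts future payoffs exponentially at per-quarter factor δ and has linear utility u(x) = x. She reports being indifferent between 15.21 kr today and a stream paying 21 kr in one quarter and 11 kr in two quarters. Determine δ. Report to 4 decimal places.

δ ≈ 0.5600

Present value of the stream is 21·δ + 11·δ². Indifference gives 21δ + 11δ² = 15.21.
Rearranged: 11δ² + 21δ − 15.21 = 0.
The positive root is δ = [−21 + √(21² + 4·11·15.21)] / (2·11) = (−21 + 33.320)/22 ≈ 0.5600.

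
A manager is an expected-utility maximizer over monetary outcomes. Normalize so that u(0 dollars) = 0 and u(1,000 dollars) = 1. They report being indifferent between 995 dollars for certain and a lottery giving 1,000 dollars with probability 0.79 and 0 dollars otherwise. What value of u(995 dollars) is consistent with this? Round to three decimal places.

0.790

u(995 dollars) equals the lottery's expected utility: 0.79·1 + 0.21·0 = 0.79.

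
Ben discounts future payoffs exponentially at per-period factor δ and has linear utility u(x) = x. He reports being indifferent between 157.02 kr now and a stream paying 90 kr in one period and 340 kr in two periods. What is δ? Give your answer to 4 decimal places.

Present value of the stream is 90·δ + 340·δ². Indifference gives 90δ + 340δ² = 157.02.
That is, 340δ² + 90δ − 157.02 = 0, a quadratic in δ.
The positive root is δ = [−90 + √(90² + 4·340·157.02)] / (2·340) = (−90 + 470.794)/680 ≈ 0.5600.

δ ≈ 0.5600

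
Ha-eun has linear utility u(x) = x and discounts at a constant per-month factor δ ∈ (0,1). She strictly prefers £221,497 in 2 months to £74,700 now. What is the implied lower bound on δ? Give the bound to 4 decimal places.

δ > 0.5807

Comparing present values: 74700 < δ^2·221497.
So δ^2 > 74700/221497 = 0.33725; taking the square root of both positive sides preserves the inequality.
δ > 0.33725^(1/2) = 0.5807.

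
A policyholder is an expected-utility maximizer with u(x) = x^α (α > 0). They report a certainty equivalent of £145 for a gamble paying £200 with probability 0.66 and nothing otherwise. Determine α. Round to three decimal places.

Since u(0) = 0, the lottery's EU is 0.66·200^α.
Indifference: 145^α = 0.66·200^α, so (145/200)^α = 0.66.
Take logs: α = ln 0.66 / ln(145/200) ≈ 1.29209.

α ≈ 1.292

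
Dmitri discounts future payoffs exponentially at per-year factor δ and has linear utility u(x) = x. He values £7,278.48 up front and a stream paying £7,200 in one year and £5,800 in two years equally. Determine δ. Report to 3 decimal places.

δ ≈ 0.660

The stream is worth 7200δ + 5800δ² today, so 7200δ + 5800δ² = 7278.48.
That is, 5800δ² + 7200δ − 7278.48 = 0, a quadratic in δ.
By the quadratic formula (taking the positive root), δ = (−7200 + √220700736.00) / 11600 ≈ 0.660.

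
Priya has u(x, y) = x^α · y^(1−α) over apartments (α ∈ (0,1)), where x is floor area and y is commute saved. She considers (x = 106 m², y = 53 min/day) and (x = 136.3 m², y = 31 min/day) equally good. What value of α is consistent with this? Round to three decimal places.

The Cobb–Douglas utilities coincide, so 106^α·53^(1−α) = 136.3^α·31^(1−α).
(106/136.3)^α = (31/53)^(1−α); take logs: α·ln(106/136.3) = (1−α)·ln(31/53), i.e. α·-0.251419 = (1−α)·-0.536305.
With A = -0.251419 and B = -0.536305: α·A = (1−α)·B, so α = B/(A+B) = -0.536305/-0.787724 ≈ 0.681.

α ≈ 0.681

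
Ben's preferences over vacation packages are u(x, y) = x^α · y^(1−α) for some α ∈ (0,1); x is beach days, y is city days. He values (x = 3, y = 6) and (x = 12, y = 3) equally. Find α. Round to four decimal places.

Indifference: 3^α · 6^(1−α) = 12^α · 3^(1−α).
Taking logs: α·ln 3 + (1−α)·ln 6 = α·ln 12 + (1−α)·ln 3, i.e. α·-1.3862944 = (1−α)·-0.6931472.
With A = -1.3862944 and B = -0.6931472: α·A = (1−α)·B, so α = B/(A+B) = -0.6931472/-2.0794416 ≈ 0.3333.

α ≈ 0.3333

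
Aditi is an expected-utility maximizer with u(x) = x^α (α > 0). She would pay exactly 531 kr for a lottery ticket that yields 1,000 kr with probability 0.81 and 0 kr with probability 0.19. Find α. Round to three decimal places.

Since u(0) = 0, the lottery's EU is 0.81·1000^α.
Setting u(531) equal to that: 531^α = 0.81·1000^α ⇒ (531/1000)^α = 0.81.
Take logs: α = ln 0.81 / ln(531/1000) ≈ 0.33290.

α ≈ 0.333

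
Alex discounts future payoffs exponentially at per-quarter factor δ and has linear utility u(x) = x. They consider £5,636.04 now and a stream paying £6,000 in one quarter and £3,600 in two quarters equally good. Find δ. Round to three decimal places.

δ ≈ 0.670

The stream is worth 6000δ + 3600δ² today, so 6000δ + 3600δ² = 5636.04.
So 3600δ² + 6000δ − 5636.04 = 0.
The positive root is δ = [−6000 + √(6000² + 4·3600·5636.04)] / (2·3600) = (−6000 + 10824.000)/7200 ≈ 0.670.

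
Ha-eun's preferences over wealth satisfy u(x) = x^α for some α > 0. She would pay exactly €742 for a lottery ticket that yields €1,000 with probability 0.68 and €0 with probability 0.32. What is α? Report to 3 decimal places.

α ≈ 1.292

The lottery's expected utility is 0.68·u(1000) + 0.32·u(0) = 0.68·1000^α (since u(0) = 0 for α > 0).
Equating: 742^α = 0.68·1000^α, i.e. 0.7420^α = 0.68.
α = ln(0.68) / ln(742/1000) = -0.385662/-0.298406 ≈ 1.292.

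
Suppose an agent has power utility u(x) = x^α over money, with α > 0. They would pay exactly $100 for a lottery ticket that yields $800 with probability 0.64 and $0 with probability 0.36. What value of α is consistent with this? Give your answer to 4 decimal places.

α ≈ 0.2146

EU(lottery) = 0.64·800^α + 0.36·0 = 0.64·800^α.
Setting u(100) equal to that: 100^α = 0.64·800^α ⇒ (100/800)^α = 0.64.
α = ln(0.64) / ln(100/800) = -0.4462871/-2.0794415 ≈ 0.2146.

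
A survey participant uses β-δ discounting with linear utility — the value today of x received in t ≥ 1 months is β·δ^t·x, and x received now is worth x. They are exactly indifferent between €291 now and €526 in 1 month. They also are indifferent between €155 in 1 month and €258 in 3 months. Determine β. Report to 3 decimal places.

The second indifference involves only future payoffs, so β cancels: β·δ^1·155 = β·δ^3·258, giving δ^2 = 155/258 = 0.60078, so δ = 0.77510.
The first indifference: 291 = β·δ·526, so β = 291/(δ·526) = 291/(0.77510·526) ≈ 0.714.

β ≈ 0.714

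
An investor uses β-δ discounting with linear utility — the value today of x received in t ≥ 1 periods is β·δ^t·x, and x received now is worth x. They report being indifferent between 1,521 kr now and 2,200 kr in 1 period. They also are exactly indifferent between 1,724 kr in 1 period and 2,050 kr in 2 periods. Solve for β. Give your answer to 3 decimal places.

The second indifference involves only future payoffs, so β cancels: β·δ^1·1724 = β·δ^2·2050, giving δ = 1724/2050 = 0.84098.
Now use the now-vs-future pair: 1521 = β·δ·2200 gives β = 1521/(0.84098·2200) ≈ 0.822.

β ≈ 0.822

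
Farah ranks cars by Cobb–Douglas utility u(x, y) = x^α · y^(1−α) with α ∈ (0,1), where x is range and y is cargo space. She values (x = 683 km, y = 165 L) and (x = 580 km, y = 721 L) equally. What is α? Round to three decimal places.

Set the two utilities equal: 683^α·165^(1−α) = 580^α·721^(1−α).
(683/580)^α = (721/165)^(1−α); take logs: α·ln(683/580) = (1−α)·ln(721/165), i.e. α·0.163467 = (1−α)·1.474694.
So α/(1−α) = (1.474694)/(0.163467) = 9.021356, and α = 9.021356/10.021356 ≈ 0.900.

α ≈ 0.900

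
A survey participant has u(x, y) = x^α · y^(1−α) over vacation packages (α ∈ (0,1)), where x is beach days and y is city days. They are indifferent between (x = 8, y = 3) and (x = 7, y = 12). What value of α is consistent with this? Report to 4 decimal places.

The Cobb–Douglas utilities coincide, so 8^α·3^(1−α) = 7^α·12^(1−α).
Taking logs: α·ln 8 + (1−α)·ln 3 = α·ln 7 + (1−α)·ln 12, i.e. α·0.1335314 = (1−α)·1.3862944.
So α/(1−α) = (1.3862944)/(0.1335314) = 10.3817859, and α = 10.3817859/11.3817859 ≈ 0.9121.

α ≈ 0.9121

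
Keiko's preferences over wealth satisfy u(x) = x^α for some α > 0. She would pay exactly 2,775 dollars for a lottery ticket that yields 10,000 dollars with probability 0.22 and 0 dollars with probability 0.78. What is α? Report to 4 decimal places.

α ≈ 1.1811

The lottery's expected utility is 0.22·u(10000) + 0.78·u(0) = 0.22·10000^α (since u(0) = 0 for α > 0).
Setting u(2775) equal to that: 2775^α = 0.22·10000^α ⇒ (2775/10000)^α = 0.22.
Take logs: α = ln 0.22 / ln(2775/10000) ≈ 1.181127.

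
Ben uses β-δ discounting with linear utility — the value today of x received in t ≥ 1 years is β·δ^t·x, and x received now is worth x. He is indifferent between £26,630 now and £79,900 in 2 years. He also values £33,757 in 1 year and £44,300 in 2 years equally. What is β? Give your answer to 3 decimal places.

β ≈ 0.574

The second indifference involves only future payoffs, so β cancels: β·δ^1·33757 = β·δ^2·44300, giving δ = 33757/44300 = 0.76201.
Substituting δ into 26630 = β·δ^2·79900: β = 26630/(46394.555) ≈ 0.574.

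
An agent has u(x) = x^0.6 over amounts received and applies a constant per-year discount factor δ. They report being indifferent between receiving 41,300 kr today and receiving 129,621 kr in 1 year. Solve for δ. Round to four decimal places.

δ ≈ 0.5035

The payoff in 1 year is discounted by δ, so u(41300) = δ·u(129621) and δ = u(41300)/u(129621).
Since u(x) = x^0.6, δ = (41300/129621)^0.6 = 0.31862^0.6 = 0.50346.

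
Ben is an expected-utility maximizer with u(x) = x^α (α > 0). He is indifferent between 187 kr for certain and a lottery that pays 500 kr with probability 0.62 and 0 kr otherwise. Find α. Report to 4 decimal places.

α ≈ 0.4861

Since u(0) = 0, the lottery's EU is 0.62·500^α.
Setting u(187) equal to that: 187^α = 0.62·500^α ⇒ (187/500)^α = 0.62.
Taking logs: α·ln(187/500) = ln(0.62), so α = -0.4780358 / -0.9834995 ≈ 0.4861.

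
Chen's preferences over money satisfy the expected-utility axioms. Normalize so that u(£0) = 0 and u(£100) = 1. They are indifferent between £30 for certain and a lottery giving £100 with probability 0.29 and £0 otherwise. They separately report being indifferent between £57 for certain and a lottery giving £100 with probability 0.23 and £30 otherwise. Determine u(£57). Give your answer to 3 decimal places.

From the first indifference, u(£30) = 0.29·u(£100) + 0.71·u(£0) = 0.29·1 + 0.71·0 = 0.29.
The second indifference gives u(£57) = 0.23·u(£100) + 0.77·u(£30) = 0.23·1.00 + 0.77·0.29 = 0.4533.

0.453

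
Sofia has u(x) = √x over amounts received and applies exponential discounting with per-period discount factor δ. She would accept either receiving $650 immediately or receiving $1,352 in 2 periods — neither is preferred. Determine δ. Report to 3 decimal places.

The payoff in 2 periods is discounted by δ^2, so u(650) = δ^2·u(1352) and δ^2 = u(650)/u(1352).
With u(x) = √x: δ^2 = √650/√1352 = √(650/1352) = 0.69338.
Taking the square root: δ = 0.69338^(1/2) ≈ 0.833.

δ ≈ 0.833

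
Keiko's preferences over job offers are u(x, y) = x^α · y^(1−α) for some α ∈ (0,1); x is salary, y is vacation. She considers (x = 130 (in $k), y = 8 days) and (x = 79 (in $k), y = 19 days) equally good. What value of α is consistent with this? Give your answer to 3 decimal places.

Indifference: 130^α · 8^(1−α) = 79^α · 19^(1−α).
Taking logs: α·ln 130 + (1−α)·ln 8 = α·ln 79 + (1−α)·ln 19, i.e. α·0.498087 = (1−α)·0.864997.
So α/(1−α) = (0.864997)/(0.498087) = 1.736638, and α = 1.736638/2.736638 ≈ 0.635.

α ≈ 0.635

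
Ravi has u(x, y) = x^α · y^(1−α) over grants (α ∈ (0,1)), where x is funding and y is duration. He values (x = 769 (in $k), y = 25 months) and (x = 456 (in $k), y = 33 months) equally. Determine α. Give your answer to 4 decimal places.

The Cobb–Douglas utilities coincide, so 769^α·25^(1−α) = 456^α·33^(1−α).
(769/456)^α = (33/25)^(1−α); take logs: α·ln(769/456) = (1−α)·ln(33/25), i.e. α·0.5225982 = (1−α)·0.2776317.
With A = 0.5225982 and B = 0.2776317: α·A = (1−α)·B, so α = B/(A+B) = 0.2776317/0.8002299 ≈ 0.3469.

α ≈ 0.3469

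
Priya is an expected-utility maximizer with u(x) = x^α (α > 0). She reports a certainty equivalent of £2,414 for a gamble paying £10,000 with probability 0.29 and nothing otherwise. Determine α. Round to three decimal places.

The lottery's expected utility is 0.29·u(10000) + 0.71·u(0) = 0.29·10000^α (since u(0) = 0 for α > 0).
Setting u(2414) equal to that: 2414^α = 0.29·10000^α ⇒ (2414/10000)^α = 0.29.
Take logs: α = ln 0.29 / ln(2414/10000) ≈ 0.87095.

α ≈ 0.871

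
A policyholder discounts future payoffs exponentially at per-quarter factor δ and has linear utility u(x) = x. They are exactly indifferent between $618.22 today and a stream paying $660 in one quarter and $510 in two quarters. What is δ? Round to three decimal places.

Present value of the stream is 660·δ + 510·δ². Indifference gives 660δ + 510δ² = 618.22.
So 510δ² + 660δ − 618.22 = 0.
δ = (−660 + √(660² + 4·510·618.22)) / (2·510) = (−660 + √1696768.80) / 1020 ≈ 0.630.

δ ≈ 0.630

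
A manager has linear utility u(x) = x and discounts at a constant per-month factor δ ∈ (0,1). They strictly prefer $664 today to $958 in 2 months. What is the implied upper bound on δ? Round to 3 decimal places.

Under u(x) = x this choice says 664 > δ^2·958.
Dividing by 958: δ^2 < 0.69311. Both sides are positive, so the square root keeps the direction.
δ < 0.69311^(1/2) = 0.833.

δ < 0.833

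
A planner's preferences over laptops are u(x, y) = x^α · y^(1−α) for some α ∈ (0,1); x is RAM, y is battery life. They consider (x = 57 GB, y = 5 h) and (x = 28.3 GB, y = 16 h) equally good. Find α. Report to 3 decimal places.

Set the two utilities equal: 57^α·5^(1−α) = 28.3^α·16^(1−α).
Rearrange to (57/28.3)^α = (16/5)^(1−α) and take logs: α·0.700189 = (1−α)·1.163151.
So α/(1−α) = (1.163151)/(0.700189) = 1.661196, and α = 1.661196/2.661196 ≈ 0.624.

α ≈ 0.624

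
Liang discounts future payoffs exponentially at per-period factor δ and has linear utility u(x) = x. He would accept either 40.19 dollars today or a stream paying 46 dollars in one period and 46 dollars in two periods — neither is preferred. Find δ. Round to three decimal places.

δ ≈ 0.560

Present value of the stream is 46·δ + 46·δ². Indifference gives 46δ + 46δ² = 40.19.
Rearranged: 46δ² + 46δ − 40.19 = 0.
δ = (−46 + √(46² + 4·46·40.19)) / (2·46) = (−46 + √9510.96) / 92 ≈ 0.560.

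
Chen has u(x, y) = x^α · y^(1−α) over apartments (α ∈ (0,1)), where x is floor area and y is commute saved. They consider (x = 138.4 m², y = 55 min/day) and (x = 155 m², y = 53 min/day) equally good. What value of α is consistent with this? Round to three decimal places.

Indifference: 138.4^α · 55^(1−α) = 155^α · 53^(1−α).
Rearrange to (138.4/155)^α = (53/55)^(1−α) and take logs: α·-0.113277 = (1−α)·-0.037041.
With A = -0.113277 and B = -0.037041: α·A = (1−α)·B, so α = B/(A+B) = -0.037041/-0.150318 ≈ 0.246.

α ≈ 0.246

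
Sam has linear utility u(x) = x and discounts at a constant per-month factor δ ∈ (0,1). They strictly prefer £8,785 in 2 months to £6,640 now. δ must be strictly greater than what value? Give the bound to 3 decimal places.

Under u(x) = x this choice says 6640 < δ^2·8785.
Hence δ^2 > 6640/8785 = 0.75583, and x ↦ x^(1/2) is increasing on (0,∞).
δ > 0.75583^(1/2) = 0.869.

δ > 0.869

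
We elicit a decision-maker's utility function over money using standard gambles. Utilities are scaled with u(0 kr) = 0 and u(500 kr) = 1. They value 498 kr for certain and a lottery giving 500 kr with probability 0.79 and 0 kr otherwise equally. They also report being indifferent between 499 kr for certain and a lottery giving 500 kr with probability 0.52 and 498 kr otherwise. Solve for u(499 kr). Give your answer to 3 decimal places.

0.899

First, u(498 kr) = 0.79·u(500 kr) + 0.21·u(0 kr) = 0.79.
Chaining: u(499 kr) = 0.52·1.00 + 0.48·0.79 = 0.8992.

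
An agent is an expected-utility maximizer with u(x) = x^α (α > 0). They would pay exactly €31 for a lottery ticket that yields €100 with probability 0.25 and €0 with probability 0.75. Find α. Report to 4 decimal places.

Since u(0) = 0, the lottery's EU is 0.25·100^α.
Setting u(31) equal to that: 31^α = 0.25·100^α ⇒ (31/100)^α = 0.25.
α = ln(0.25) / ln(31/100) = -1.3862944/-1.1711830 ≈ 1.1837.

α ≈ 1.1837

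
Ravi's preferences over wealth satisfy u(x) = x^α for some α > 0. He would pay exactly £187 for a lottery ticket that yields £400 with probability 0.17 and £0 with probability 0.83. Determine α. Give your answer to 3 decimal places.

EU(lottery) = 0.17·400^α + 0.83·0 = 0.17·400^α.
Setting u(187) equal to that: 187^α = 0.17·400^α ⇒ (187/400)^α = 0.17.
Take logs: α = ln 0.17 / ln(187/400) ≈ 2.33043.

α ≈ 2.330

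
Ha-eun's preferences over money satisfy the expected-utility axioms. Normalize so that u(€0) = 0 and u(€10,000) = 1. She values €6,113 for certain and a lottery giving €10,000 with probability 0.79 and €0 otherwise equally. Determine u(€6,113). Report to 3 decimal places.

u(€6,113) equals the lottery's expected utility: 0.79·1 + 0.21·0 = 0.79.

0.790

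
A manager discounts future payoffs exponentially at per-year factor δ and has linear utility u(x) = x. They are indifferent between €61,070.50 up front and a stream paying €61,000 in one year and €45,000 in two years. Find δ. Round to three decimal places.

Equating present values: 61070.50 = 61000δ + 45000δ².
So 45000δ² + 61000δ − 61070.50 = 0.
δ = (−61000 + √(61000² + 4·45000·61070.50)) / (2·45000) = (−61000 + √14713690000.00) / 90000 ≈ 0.670.

δ ≈ 0.670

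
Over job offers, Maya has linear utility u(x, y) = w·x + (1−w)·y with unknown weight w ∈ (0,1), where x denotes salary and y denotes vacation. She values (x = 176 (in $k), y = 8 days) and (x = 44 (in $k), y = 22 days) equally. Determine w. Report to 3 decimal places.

Equating utilities: w·176 + (1−w)·8 = w·44 + (1−w)·22.
Collecting terms: w·132 = (1−w)·14.
Hence w = 14/(132+14) = 14/146 = 0.096.

w = 0.096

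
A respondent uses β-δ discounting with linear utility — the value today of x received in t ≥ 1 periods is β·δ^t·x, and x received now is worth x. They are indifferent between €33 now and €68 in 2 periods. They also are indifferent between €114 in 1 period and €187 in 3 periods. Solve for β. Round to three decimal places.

β ≈ 0.796

Both payoffs in the second observation are in the future, so β drops out: δ^1·114 = δ^3·187 ⇒ δ^2 = 114/187 = 0.60963, so δ = 0.78079.
Now use the now-vs-future pair: 33 = β·δ^2·68 gives β = 33/(0.60963·68) ≈ 0.796.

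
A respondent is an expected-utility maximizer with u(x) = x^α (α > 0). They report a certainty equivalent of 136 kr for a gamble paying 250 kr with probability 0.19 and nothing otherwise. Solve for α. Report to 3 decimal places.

Since u(0) = 0, the lottery's EU is 0.19·250^α.
Equating: 136^α = 0.19·250^α, i.e. 0.5440^α = 0.19.
α = ln(0.19) / ln(136/250) = -1.660731/-0.608806 ≈ 2.728.

α ≈ 2.728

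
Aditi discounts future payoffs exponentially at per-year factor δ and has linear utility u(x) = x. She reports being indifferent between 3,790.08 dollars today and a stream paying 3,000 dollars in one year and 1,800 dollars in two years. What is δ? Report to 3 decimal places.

Present value of the stream is 3000·δ + 1800·δ². Indifference gives 3000δ + 1800δ² = 3790.08.
That is, 1800δ² + 3000δ − 3790.08 = 0, a quadratic in δ.
By the quadratic formula (taking the positive root), δ = (−3000 + √36288576.00) / 3600 ≈ 0.840.

δ ≈ 0.840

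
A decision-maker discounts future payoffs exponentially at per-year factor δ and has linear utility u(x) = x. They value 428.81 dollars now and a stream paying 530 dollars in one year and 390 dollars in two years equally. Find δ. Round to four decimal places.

The stream is worth 530δ + 390δ² today, so 530δ + 390δ² = 428.81.
That is, 390δ² + 530δ − 428.81 = 0, a quadratic in δ.
δ = (−530 + √(530² + 4·390·428.81)) / (2·390) = (−530 + √949843.60) / 780 ≈ 0.5700.

δ ≈ 0.5700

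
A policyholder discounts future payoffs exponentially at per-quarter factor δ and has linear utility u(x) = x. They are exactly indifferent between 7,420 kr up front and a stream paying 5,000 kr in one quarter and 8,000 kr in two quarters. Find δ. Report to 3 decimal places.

Present value of the stream is 5000·δ + 8000·δ². Indifference gives 5000δ + 8000δ² = 7420.
Rearranged: 8000δ² + 5000δ − 7420 = 0.
δ = (−5000 + √(5000² + 4·8000·7420)) / (2·8000) = (−5000 + √262440000.00) / 16000 ≈ 0.700.

δ ≈ 0.700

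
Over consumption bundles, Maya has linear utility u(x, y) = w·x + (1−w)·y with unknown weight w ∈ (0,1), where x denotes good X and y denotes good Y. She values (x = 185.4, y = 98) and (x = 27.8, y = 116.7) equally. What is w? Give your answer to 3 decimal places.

w = 0.106

u(185.4,98) = u(27.8,116.7) means w·185.4 + (1−w)·98 = w·27.8 + (1−w)·116.7.
Collecting terms: w·157.6 = (1−w)·18.7.
So w/(1−w) = 18.7/157.6 = 0.1187, giving w = 18.7/(157.6+18.7) = 0.106.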